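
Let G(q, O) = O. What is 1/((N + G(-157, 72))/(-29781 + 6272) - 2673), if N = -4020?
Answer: -23509/62835609 ≈ -0.00037414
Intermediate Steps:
1/((N + G(-157, 72))/(-29781 + 6272) - 2673) = 1/((-4020 + 72)/(-29781 + 6272) - 2673) = 1/(-3948/(-23509) - 2673) = 1/(-3948*(-1/23509) - 2673) = 1/(3948/23509 - 2673) = 1/(-62835609/23509) = -23509/62835609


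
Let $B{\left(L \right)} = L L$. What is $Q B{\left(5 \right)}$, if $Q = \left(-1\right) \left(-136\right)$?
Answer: $3400$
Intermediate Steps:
$Q = 136$
$B{\left(L \right)} = L^{2}$
$Q B{\left(5 \right)} = 136 \cdot 5^{2} = 136 \cdot 25 = 3400$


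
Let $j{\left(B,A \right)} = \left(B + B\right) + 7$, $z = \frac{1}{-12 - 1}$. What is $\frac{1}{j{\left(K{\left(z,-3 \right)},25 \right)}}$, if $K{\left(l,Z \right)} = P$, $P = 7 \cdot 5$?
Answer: $\frac{1}{77} \approx 0.012987$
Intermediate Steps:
$P = 35$
$z = - \frac{1}{13}$ ($z = \frac{1}{-13} = - \frac{1}{13} \approx -0.076923$)
$K{\left(l,Z \right)} = 35$
$j{\left(B,A \right)} = 7 + 2 B$ ($j{\left(B,A \right)} = 2 B + 7 = 7 + 2 B$)
$\frac{1}{j{\left(K{\left(z,-3 \right)},25 \right)}} = \frac{1}{7 + 2 \cdot 35} = \frac{1}{7 + 70} = \frac{1}{77}$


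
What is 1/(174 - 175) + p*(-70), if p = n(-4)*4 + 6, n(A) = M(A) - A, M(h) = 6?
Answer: -3221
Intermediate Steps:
n(A) = 6 - A
p = 46 (p = (6 - 1*(-4))*4 + 6 = (6 + 4)*4 + 6 = 10*4 + 6 = 40 + 6 = 46)
1/(174 - 175) + p*(-70) = 1/(174 - 175) + 46*(-70) = 1/(-1) - 3220 = -1 - 3220 = -3221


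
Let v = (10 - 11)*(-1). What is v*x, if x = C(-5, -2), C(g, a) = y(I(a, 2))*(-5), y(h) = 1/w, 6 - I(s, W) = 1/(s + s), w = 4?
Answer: -5/4 ≈ -1.2500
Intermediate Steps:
I(s, W) = 6 - 1/(2*s) (I(s, W) = 6 - 1/(s + s) = 6 - 1/(2*s))
y(h) = 1/4
v = 1 (v = -1*(-1) = 1)
C(g, a) = -5/4 (C(g, a) = (1/4)*(-5) = -5/4)
x = -5/4 ≈ -1.2500
v*x = 1*(-5/4) = -5/4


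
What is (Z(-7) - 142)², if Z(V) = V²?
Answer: 8649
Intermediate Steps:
(Z(-7) - 142)² = ((-7)² - 142)² = (49 - 142)² = (-93)² = 8649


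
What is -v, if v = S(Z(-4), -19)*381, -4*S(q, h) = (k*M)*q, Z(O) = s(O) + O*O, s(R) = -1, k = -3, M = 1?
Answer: -17145/4 ≈ -4286.3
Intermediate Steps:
Z(O) = -1 + O² (Z(O) = -1 + O*O = -1 + O²)
S(q, h) = 3*q/4 (S(q, h) = -(-3*1)*q/4 = -(-3)*q/4 = 3*q/4)
v = 17145/4 (v = (3*(-1 + (-4)²)/4)*381 = (3*(-1 + 16)/4)*381 = ((¾)*15)*381 = (45/4)*381 = 17145/4 ≈ 4286.3)
-v = -1*17145/4 = -17145/4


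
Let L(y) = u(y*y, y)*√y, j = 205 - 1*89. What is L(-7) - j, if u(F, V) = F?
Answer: -116 + 49*I*√7 ≈ -116.0 + 129.64*I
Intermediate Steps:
j = 116 (j = 205 - 89 = 116)
L(y) = y^(5/2) (L(y) = (y*y)*√y = y²*√y = y^(5/2))
L(-7) - j = (-7)^(5/2) - 1*116 = 49*I*√7 - 116 = -116 + 49*I*√7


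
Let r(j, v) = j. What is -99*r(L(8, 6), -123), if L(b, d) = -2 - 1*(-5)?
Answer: -297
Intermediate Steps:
L(b, d) = 3 (L(b, d) = -2 + 5 = 3)
-99*r(L(8, 6), -123) = -99*3 = -297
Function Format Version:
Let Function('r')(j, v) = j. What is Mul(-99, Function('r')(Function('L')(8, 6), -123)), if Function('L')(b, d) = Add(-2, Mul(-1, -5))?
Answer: -297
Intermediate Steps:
Function('L')(b, d) = 3 (Function('L')(b, d) = Add(-2, 5) = 3)
Mul(-99, Function('r')(Function('L')(8, 6), -123)) = Mul(-99, 3) = -297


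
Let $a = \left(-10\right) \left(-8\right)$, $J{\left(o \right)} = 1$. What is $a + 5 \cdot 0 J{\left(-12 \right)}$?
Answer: $80$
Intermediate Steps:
$a = 80$
$a + 5 \cdot 0 J{\left(-12 \right)} = 80 + 5 \cdot 0 \cdot 1 = 80 + 0 \cdot 1 = 80 + 0 = 80$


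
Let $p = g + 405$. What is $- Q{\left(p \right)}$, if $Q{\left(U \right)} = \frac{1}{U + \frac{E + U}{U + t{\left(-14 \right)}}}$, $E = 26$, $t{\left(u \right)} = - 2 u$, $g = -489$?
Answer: $\frac{28}{2323} \approx 0.012053$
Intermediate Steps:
$p = -84$ ($p = -489 + 405 = -84$)
$Q{\left(U \right)} = \frac{1}{U + \frac{26 + U}{28 + U}}$ ($Q{\left(U \right)} = \frac{1}{U + \frac{26 + U}{U - -28}} = \frac{1}{U + \frac{26 + U}{U + 28}} = \frac{1}{U + \frac{26 + U}{28 + U}}$)
$- Q{\left(p \right)} = - \frac{28 - 84}{26 + \left(-84\right)^{2} + 29 \left(-84\right)} = - \frac{-56}{26 + 7056 - 2436} = - \frac{-56}{4646} = \left(-1\right) \left(- \frac{28}{2323}\right) = \frac{28}{2323}$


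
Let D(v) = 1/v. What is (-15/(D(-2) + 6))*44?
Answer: -120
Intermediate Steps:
(-15/(D(-2) + 6))*44 = (-15/(1/(-2) + 6))*44 = (-15/(-1/2 + 6))*44 = (-15/(11/2))*44 = ((2/11)*(-15))*44 = -30/11*44 = -120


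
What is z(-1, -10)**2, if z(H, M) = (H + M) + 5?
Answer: 36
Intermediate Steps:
z(H, M) = 5 + H + M
z(-1, -10)**2 = (5 - 1 - 10)**2 = (-6)**2 = 36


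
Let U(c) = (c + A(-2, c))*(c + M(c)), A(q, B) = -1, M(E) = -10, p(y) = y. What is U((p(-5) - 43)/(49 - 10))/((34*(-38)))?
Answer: -2117/109174 ≈ -0.019391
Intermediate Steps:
U(c) = (-1 + c)*(-10 + c) (U(c) = (c - 1)*(c - 10) = (-1 + c)*(-10 + c))
U((p(-5) - 43)/(49 - 10))/((34*(-38))) = (10 + ((-5 - 43)/(49 - 10))² - 11*(-5 - 43)/(49 - 10))/((34*(-38))) = (10 + (-48/39)² - (-528)/39)/(-1292) = (10 + (-48*1/39)² - (-528)/39)*(-1/1292) = (10 + (-16/13)² - 11*(-16/13))*(-1/1292) = (10 + 256/169 + 176/13)*(-1/1292) = (4234/169)*(-1/1292) = -2117/109174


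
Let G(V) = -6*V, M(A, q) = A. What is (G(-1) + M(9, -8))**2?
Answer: 225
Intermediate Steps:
(G(-1) + M(9, -8))**2 = (-6*(-1) + 9)**2 = (6 + 9)**2 = 15**2 = 225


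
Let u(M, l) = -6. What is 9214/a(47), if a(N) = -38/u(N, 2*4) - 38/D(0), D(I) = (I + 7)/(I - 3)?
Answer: 193494/475 ≈ 407.36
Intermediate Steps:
D(I) = (7 + I)/(-3 + I)
a(N) = 475/21 (a(N) = -38/(-6) - 38*(-3 + 0)/(7 + 0) = -38*(-1/6) - 38/(7/(-3)) = 19/3 - 38/((-1/3*7)) = 19/3 - 38/(-7/3) = 19/3 - 38*(-3/7) = 19/3 + 114/7 = 475/21)
9214/a(47) = 9214/(475/21) = 9214*(21/475) = 193494/475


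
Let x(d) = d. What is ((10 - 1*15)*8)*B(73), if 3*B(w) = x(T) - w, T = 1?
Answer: 960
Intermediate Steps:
B(w) = 1/3 - w/3 (B(w) = (1 - w)/3 = 1/3 - w/3)
((10 - 1*15)*8)*B(73) = ((10 - 1*15)*8)*(1/3 - 1/3*73) = ((10 - 15)*8)*(1/3 - 73/3) = -5*8*(-24) = -40*(-24) = 960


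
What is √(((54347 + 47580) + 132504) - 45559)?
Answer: 2*√47218 ≈ 434.59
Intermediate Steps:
√(((54347 + 47580) + 132504) - 45559) = √((101927 + 132504) - 45559) = √(234431 - 45559) = √188872 = 2*√47218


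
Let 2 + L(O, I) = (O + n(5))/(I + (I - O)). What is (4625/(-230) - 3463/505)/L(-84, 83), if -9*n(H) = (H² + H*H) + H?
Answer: 140945175/12337453 ≈ 11.424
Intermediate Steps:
n(H) = -2*H²/9 - H/9 (n(H) = -((H² + H*H) + H)/9 = -((H² + H²) + H)/9 = -(2*H² + H)/9 = -(H + 2*H²)/9 = -2*H²/9 - H/9)
L(O, I) = -2 + (-55/9 + O)/(-O + 2*I) (L(O, I) = -2 + (O - ⅑*5*(1 + 2*5))/(I + (I - O)) = -2 + (O - ⅑*5*(1 + 10))/(-O + 2*I) = -2 + (O - ⅑*5*11)/(-O + 2*I) = -2 + (O - 55/9)/(-O + 2*I) = -2 + (-55/9 + O)/(-O + 2*I))
(4625/(-230) - 3463/505)/L(-84, 83) = (4625/(-230) - 3463/505)/(((-55 - 36*83 + 27*(-84))/(9*(-1*(-84) + 2*83)))) = (4625*(-1/230) - 3463*1/505)/(((-55 - 2988 - 2268)/(9*(84 + 166)))) = (-925/46 - 3463/505)/(((⅑)*(-5311)/250)) = -626423/(23230*((⅑)*(1/250)*(-5311))) = -626423/(23230*(-5311/2250)) = -626423/23230*(-2250/5311) = 140945175/12337453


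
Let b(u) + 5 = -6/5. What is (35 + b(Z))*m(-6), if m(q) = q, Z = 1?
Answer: -864/5 ≈ -172.80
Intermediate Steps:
b(u) = -31/5 (b(u) = -5 - 6/5 = -31/5)
(35 + b(Z))*m(-6) = (35 - 31/5)*(-6) = (144/5)*(-6) = -864/5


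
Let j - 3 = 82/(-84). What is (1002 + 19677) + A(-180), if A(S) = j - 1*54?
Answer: 866335/42 ≈ 20627.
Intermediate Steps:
j = 85/42 (j = 3 + 82/(-84) = 3 + 82*(-1/84) = 3 - 41/42 = 85/42 ≈ 2.0238)
A(S) = -2183/42 (A(S) = 85/42 - 1*54 = 85/42 - 54 = -2183/42)
(1002 + 19677) + A(-180) = (1002 + 19677) - 2183/42 = 20679 - 2183/42 = 866335/42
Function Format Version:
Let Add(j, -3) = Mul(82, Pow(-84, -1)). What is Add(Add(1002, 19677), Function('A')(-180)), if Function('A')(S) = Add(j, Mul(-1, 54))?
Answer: Rational(866335, 42) ≈ 20627.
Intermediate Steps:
j = Rational(85, 42) (j = Add(3, Mul(82, Pow(-84, -1))) = Add(3, Mul(82, Rational(-1, 84))) = Add(3, Rational(-41, 42)) = Rational(85, 42) ≈ 2.0238)
Function('A')(S) = Rational(-2183, 42) (Function('A')(S) = Add(Rational(85, 42), Mul(-1, 54)) = Add(Rational(85, 42), -54) = Rational(-2183, 42))
Add(Add(1002, 19677), Function('A')(-180)) = Add(Add(1002, 19677), Rational(-2183, 42)) = Add(20679, Rational(-2183, 42)) = Rational(866335, 42)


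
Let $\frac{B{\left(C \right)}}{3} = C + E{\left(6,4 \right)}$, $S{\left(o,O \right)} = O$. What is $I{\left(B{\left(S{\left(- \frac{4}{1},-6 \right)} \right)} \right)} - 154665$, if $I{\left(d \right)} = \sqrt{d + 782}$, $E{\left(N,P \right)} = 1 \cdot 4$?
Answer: $-154665 + 2 \sqrt{194} \approx -1.5464 \cdot 10^{5}$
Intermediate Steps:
$E{\left(N,P \right)} = 4$
$B{\left(C \right)} = 12 + 3 C$ ($B{\left(C \right)} = 3 \left(C + 4\right) = 3 \left(4 + C\right) = 12 + 3 C$)
$I{\left(d \right)} = \sqrt{782 + d}$
$I{\left(B{\left(S{\left(- \frac{4}{1},-6 \right)} \right)} \right)} - 154665 = \sqrt{782 + \left(12 + 3 \left(-6\right)\right)} - 154665 = \sqrt{782 + \left(12 - 18\right)} - 154665 = \sqrt{782 - 6} - 154665 = \sqrt{776} - 154665 = 2 \sqrt{194} - 154665 = -154665 + 2 \sqrt{194}$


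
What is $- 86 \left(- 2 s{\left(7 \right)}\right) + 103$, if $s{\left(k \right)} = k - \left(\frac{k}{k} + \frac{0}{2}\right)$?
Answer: $1135$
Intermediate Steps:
$s{\left(k \right)} = -1 + k$ ($s{\left(k \right)} = k - \left(1 + 0 \cdot \frac{1}{2}\right) = k - \left(1 + 0\right) = k - 1 = -1 + k$)
$- 86 \left(- 2 s{\left(7 \right)}\right) + 103 = - 86 \left(- 2 \left(-1 + 7\right)\right) + 103 = - 86 \left(\left(-2\right) 6\right) + 103 = \left(-86\right) \left(-12\right) + 103 = 1032 + 103 = 1135$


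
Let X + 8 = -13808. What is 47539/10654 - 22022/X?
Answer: 20259573/3345356 ≈ 6.0560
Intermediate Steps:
X = -13816 (X = -8 - 13808 = -13816)
47539/10654 - 22022/X = 47539/10654 - 22022/(-13816) = 47539*(1/10654) - 22022*(-1/13816) = 47539/10654 + 1001/628 = 20259573/3345356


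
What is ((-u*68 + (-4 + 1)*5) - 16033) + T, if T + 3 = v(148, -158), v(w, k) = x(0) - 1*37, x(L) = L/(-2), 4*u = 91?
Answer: -17635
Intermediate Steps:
u = 91/4 (u = (1/4)*91 = 91/4 ≈ 22.750)
x(L) = -L/2 (x(L) = L*(-1/2) = -L/2)
v(w, k) = -37 (v(w, k) = -1/2*0 - 1*37 = 0 - 37 = -37)
T = -40 (T = -3 - 37 = -40)
((-u*68 + (-4 + 1)*5) - 16033) + T = ((-1*91/4*68 + (-4 + 1)*5) - 16033) - 40 = ((-91/4*68 - 3*5) - 16033) - 40 = ((-1547 - 15) - 16033) - 40 = (-1562 - 16033) - 40 = -17595 - 40 = -17635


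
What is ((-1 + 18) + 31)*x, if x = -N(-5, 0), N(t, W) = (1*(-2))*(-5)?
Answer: -480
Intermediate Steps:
N(t, W) = 10 (N(t, W) = -2*(-5) = 10)
x = -10 (x = -1*10 = -10)
((-1 + 18) + 31)*x = ((-1 + 18) + 31)*(-10) = (17 + 31)*(-10) = 48*(-10) = -480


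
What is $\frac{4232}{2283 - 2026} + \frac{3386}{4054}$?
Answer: $\frac{9013365}{520939} \approx 17.302$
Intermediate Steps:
$\frac{4232}{2283 - 2026} + \frac{3386}{4054} = \frac{4232}{2283 - 2026} + 3386 \cdot \frac{1}{4054} = \frac{4232}{257} + \frac{1693}{2027} = \frac{9013365}{520939}$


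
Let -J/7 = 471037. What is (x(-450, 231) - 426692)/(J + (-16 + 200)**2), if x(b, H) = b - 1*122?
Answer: 427264/3263403 ≈ 0.13093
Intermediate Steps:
J = -3297259 (J = -7*471037 = -3297259)
x(b, H) = -122 + b (x(b, H) = b - 122 = -122 + b)
(x(-450, 231) - 426692)/(J + (-16 + 200)**2) = ((-122 - 450) - 426692)/(-3297259 + (-16 + 200)**2) = (-572 - 426692)/(-3297259 + 184**2) = -427264/(-3297259 + 33856) = -427264/(-3263403) = -427264*(-1/3263403) = 427264/3263403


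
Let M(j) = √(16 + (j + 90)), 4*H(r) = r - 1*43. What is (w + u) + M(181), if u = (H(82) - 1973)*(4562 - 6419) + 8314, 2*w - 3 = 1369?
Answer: 14619021/4 + √287 ≈ 3.6548e+6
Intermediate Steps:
H(r) = -43/4 + r/4 (H(r) = (r - 1*43)/4 = (r - 43)/4 = (-43 + r)/4 = -43/4 + r/4)
w = 686 (w = 3/2 + (½)*1369 = 3/2 + 1369/2 = 686)
u = 14616277/4 (u = ((-43/4 + (¼)*82) - 1973)*(4562 - 6419) + 8314 = ((-43/4 + 41/2) - 1973)*(-1857) + 8314 = (39/4 - 1973)*(-1857) + 8314 = -7853/4*(-1857) + 8314 = 14583021/4 + 8314 = 14616277/4 ≈ 3.6541e+6)
M(j) = √(106 + j) (M(j) = √(16 + (90 + j)) = √(106 + j))
(w + u) + M(181) = (686 + 14616277/4) + √(106 + 181) = 14619021/4 + √287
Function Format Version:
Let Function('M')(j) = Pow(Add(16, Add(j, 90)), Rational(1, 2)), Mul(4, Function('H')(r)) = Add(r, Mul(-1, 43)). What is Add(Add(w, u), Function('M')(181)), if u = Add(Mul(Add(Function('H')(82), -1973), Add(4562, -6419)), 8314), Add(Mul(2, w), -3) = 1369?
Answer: Add(Rational(14619021, 4), Pow(287, Rational(1, 2))) ≈ 3.6548e+6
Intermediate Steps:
Function('H')(r) = Add(Rational(-43, 4), Mul(Rational(1, 4), r)) (Function('H')(r) = Mul(Rational(1, 4), Add(r, Mul(-1, 43))) = Mul(Rational(1, 4), Add(r, -43)) = Mul(Rational(1, 4), Add(-43, r)) = Add(Rational(-43, 4), Mul(Rational(1, 4), r)))
w = 686 (w = Add(Rational(3, 2), Mul(Rational(1, 2), 1369)) = Add(Rational(3, 2), Rational(1369, 2)) = 686)
u = Rational(14616277, 4) (u = Add(Mul(Add(Add(Rational(-43, 4), Mul(Rational(1, 4), 82)), -1973), Add(4562, -6419)), 8314) = Add(Mul(Add(Add(Rational(-43, 4), Rational(41, 2)), -1973), -1857), 8314) = Add(Mul(Add(Rational(39, 4), -1973), -1857), 8314) = Add(Mul(Rational(-7853, 4), -1857), 8314) = Add(Rational(14583021, 4), 8314) = Rational(14616277, 4) ≈ 3.6541e+6)
Function('M')(j) = Pow(Add(106, j), Rational(1, 2)) (Function('M')(j) = Pow(Add(16, Add(90, j)), Rational(1, 2)) = Pow(Add(106, j), Rational(1, 2)))
Add(Add(w, u), Function('M')(181)) = Add(Add(686, Rational(14616277, 4)), Pow(Add(106, 181), Rational(1, 2))) = Add(Rational(14619021, 4), Pow(287, Rational(1, 2)))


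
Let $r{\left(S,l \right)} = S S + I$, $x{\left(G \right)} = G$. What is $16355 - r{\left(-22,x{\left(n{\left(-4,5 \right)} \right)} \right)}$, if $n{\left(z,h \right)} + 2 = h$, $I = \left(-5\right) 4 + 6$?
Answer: $15885$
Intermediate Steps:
$I = -14$ ($I = -20 + 6 = -14$)
$n{\left(z,h \right)} = -2 + h$
$r{\left(S,l \right)} = -14 + S^{2}$ ($r{\left(S,l \right)} = S S - 14 = S^{2} - 14 = -14 + S^{2}$)
$16355 - r{\left(-22,x{\left(n{\left(-4,5 \right)} \right)} \right)} = 16355 - \left(-14 + \left(-22\right)^{2}\right) = 16355 - \left(-14 + 484\right) = 16355 - 470 = 15885$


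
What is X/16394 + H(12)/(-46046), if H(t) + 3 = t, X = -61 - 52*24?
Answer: -2157920/26959933 ≈ -0.080042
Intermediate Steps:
X = -1309 (X = -61 - 1248 = -1309)
H(t) = -3 + t
X/16394 + H(12)/(-46046) = -1309/16394 + (-3 + 12)/(-46046) = -1309*1/16394 + 9*(-1/46046) = -187/2342 - 9/46046 = -2157920/26959933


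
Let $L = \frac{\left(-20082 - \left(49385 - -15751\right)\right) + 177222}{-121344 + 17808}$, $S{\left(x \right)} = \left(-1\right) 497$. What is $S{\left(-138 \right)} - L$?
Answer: $- \frac{4280449}{8628} \approx -496.11$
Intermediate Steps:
$S{\left(x \right)} = -497$
$L = - \frac{7667}{8628}$ ($L = \frac{\left(-20082 - \left(49385 + 15751\right)\right) + 177222}{-103536} = \left(\left(-20082 - 65136\right) + 177222\right) \left(- \frac{1}{103536}\right) = \left(-85218 + 177222\right) \left(- \frac{1}{103536}\right) = 92004 \left(- \frac{1}{103536}\right) = - \frac{7667}{8628} \approx -0.88862$)
$S{\left(-138 \right)} - L = -497 - - \frac{7667}{8628} = -497 + \frac{7667}{8628} = - \frac{4280449}{8628}$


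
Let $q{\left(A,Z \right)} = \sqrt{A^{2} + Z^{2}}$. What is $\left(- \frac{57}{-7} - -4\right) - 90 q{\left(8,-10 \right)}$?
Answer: $\frac{85}{7} - 180 \sqrt{41} \approx -1140.4$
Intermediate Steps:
$\left(- \frac{57}{-7} - -4\right) - 90 q{\left(8,-10 \right)} = \left(- \frac{57}{-7} - -4\right) - 90 \sqrt{8^{2} + \left(-10\right)^{2}} = \left(\left(-57\right) \left(- \frac{1}{7}\right) + \left(-15 + 19\right)\right) - 90 \sqrt{64 + 100} = \left(\frac{57}{7} + 4\right) - 90 \sqrt{164} = \frac{85}{7} - 90 \cdot 2 \sqrt{41} = \frac{85}{7} - 180 \sqrt{41}$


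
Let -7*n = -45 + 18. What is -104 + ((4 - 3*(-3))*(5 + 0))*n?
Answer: 1027/7 ≈ 146.71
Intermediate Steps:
n = 27/7 (n = -(-45 + 18)/7 = -⅐*(-27) = 27/7 ≈ 3.8571)
-104 + ((4 - 3*(-3))*(5 + 0))*n = -104 + ((4 - 3*(-3))*(5 + 0))*(27/7) = -104 + ((4 + 9)*5)*(27/7) = -104 + (13*5)*(27/7) = -104 + 65*(27/7) = -104 + 1755/7 = 1027/7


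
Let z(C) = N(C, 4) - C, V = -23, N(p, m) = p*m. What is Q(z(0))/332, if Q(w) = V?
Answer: -23/332 ≈ -0.069277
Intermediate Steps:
N(p, m) = m*p
z(C) = 3*C (z(C) = 4*C - C = 3*C)
Q(w) = -23
Q(z(0))/332 = -23/332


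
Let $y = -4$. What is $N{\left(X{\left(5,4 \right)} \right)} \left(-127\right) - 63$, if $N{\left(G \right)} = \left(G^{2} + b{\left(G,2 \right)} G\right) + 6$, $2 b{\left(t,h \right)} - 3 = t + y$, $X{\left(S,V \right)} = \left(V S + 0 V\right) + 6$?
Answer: $-127952$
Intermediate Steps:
$X{\left(S,V \right)} = 6 + S V$ ($X{\left(S,V \right)} = \left(S V + 0\right) + 6 = S V + 6 = 6 + S V$)
$b{\left(t,h \right)} = - \frac{1}{2} + \frac{t}{2}$ ($b{\left(t,h \right)} = \frac{3}{2} + \frac{t - 4}{2} = \frac{3}{2} + \frac{-4 + t}{2} = \frac{3}{2} + \left(-2 + \frac{t}{2}\right) = - \frac{1}{2} + \frac{t}{2}$)
$N{\left(G \right)} = 6 + G^{2} + G \left(- \frac{1}{2} + \frac{G}{2}\right)$ ($N{\left(G \right)} = \left(G^{2} + \left(- \frac{1}{2} + \frac{G}{2}\right) G\right) + 6 = \left(G^{2} + G \left(- \frac{1}{2} + \frac{G}{2}\right)\right) + 6 = 6 + G^{2} + G \left(- \frac{1}{2} + \frac{G}{2}\right)$)
$N{\left(X{\left(5,4 \right)} \right)} \left(-127\right) - 63 = \left(6 - \frac{6 + 5 \cdot 4}{2} + \frac{3 \left(6 + 5 \cdot 4\right)^{2}}{2}\right) \left(-127\right) - 63 = \left(6 - \frac{6 + 20}{2} + \frac{3 \left(6 + 20\right)^{2}}{2}\right) \left(-127\right) - 63 = \left(6 - 13 + \frac{3 \cdot 26^{2}}{2}\right) \left(-127\right) - 63 = \left(6 - 13 + \frac{3}{2} \cdot 676\right) \left(-127\right) - 63 = \left(6 - 13 + 1014\right) \left(-127\right) - 63 = 1007 \left(-127\right) - 63 = -127889 - 63 = -127952$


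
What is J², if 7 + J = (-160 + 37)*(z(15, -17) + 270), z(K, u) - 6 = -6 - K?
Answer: 984202384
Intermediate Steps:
z(K, u) = -K (z(K, u) = 6 + (-6 - K) = -K)
J = -31372 (J = -7 + (-160 + 37)*(-1*15 + 270) = -7 - 123*(-15 + 270) = -7 - 123*255 = -7 - 31365 = -31372)
J² = (-31372)² = 984202384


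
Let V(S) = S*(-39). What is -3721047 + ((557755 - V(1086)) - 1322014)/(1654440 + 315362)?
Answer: -7329726544599/1969802 ≈ -3.7210e+6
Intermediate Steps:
V(S) = -39*S
-3721047 + ((557755 - V(1086)) - 1322014)/(1654440 + 315362) = -3721047 + ((557755 - (-39)*1086) - 1322014)/(1654440 + 315362) = -3721047 + ((557755 - 1*(-42354)) - 1322014)/1969802 = -3721047 + ((557755 + 42354) - 1322014)*(1/1969802) = -3721047 + (600109 - 1322014)*(1/1969802) = -3721047 - 721905*1/1969802 = -3721047 - 721905/1969802 = -7329726544599/1969802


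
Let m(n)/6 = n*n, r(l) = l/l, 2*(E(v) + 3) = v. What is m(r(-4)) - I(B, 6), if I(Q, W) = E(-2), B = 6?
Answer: 10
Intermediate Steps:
E(v) = -3 + v/2
I(Q, W) = -4 (I(Q, W) = -3 + (1/2)*(-2) = -3 - 1 = -4)
r(l) = 1
m(n) = 6*n**2 (m(n) = 6*(n*n) = 6*n**2)
m(r(-4)) - I(B, 6) = 6*1**2 - 1*(-4) = 6*1 + 4 = 6 + 4 = 10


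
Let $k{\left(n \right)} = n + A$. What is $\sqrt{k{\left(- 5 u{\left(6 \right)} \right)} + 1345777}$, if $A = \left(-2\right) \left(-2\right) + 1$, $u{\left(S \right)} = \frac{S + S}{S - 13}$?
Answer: $\frac{3 \sqrt{7327082}}{7} \approx 1160.1$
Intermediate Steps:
$u{\left(S \right)} = \frac{2 S}{-13 + S}$
$A = 5$ ($A = 4 + 1 = 5$)
$k{\left(n \right)} = 5 + n$ ($k{\left(n \right)} = n + 5 = 5 + n$)
$\sqrt{k{\left(- 5 u{\left(6 \right)} \right)} + 1345777} = \sqrt{\left(5 - 5 \cdot 2 \cdot 6 \frac{1}{-13 + 6}\right) + 1345777} = \sqrt{\left(5 - 5 \cdot 2 \cdot 6 \frac{1}{-7}\right) + 1345777} = \sqrt{\left(5 - 5 \cdot 2 \cdot 6 \left(- \frac{1}{7}\right)\right) + 1345777} = \sqrt{\left(5 - - \frac{60}{7}\right) + 1345777} = \sqrt{\left(5 + \frac{60}{7}\right) + 1345777} = \sqrt{\frac{95}{7} + 1345777} = \sqrt{\frac{9420534}{7}} = \frac{3 \sqrt{7327082}}{7}$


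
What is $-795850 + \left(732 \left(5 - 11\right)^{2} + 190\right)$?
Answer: $-769308$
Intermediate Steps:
$-795850 + \left(732 \left(5 - 11\right)^{2} + 190\right) = -795850 + \left(732 \left(-6\right)^{2} + 190\right) = -795850 + \left(732 \cdot 36 + 190\right) = -795850 + \left(26352 + 190\right) = -795850 + 26542 = -769308$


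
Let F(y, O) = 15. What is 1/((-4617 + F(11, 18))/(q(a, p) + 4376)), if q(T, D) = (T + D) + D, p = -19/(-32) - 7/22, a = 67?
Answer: -782065/809952 ≈ -0.96557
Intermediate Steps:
p = 97/352 (p = -19*(-1/32) - 7*1/22 = 19/32 - 7/22 = 97/352 ≈ 0.27557)
q(T, D) = T + 2*D (q(T, D) = (D + T) + D = T + 2*D)
1/((-4617 + F(11, 18))/(q(a, p) + 4376)) = 1/((-4617 + 15)/((67 + 2*(97/352)) + 4376)) = 1/(-4602/((67 + 97/176) + 4376)) = 1/(-4602/(11889/176 + 4376)) = 1/(-4602/782065/176) = 1/(-4602*176/782065) = 1/(-809952/782065) = -782065/809952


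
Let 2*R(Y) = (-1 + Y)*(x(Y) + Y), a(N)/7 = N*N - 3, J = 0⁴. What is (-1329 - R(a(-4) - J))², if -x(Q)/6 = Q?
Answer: 366569316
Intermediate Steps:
x(Q) = -6*Q
J = 0
a(N) = -21 + 7*N² (a(N) = 7*(N*N - 3) = 7*(N² - 3) = 7*(-3 + N²) = -21 + 7*N²)
R(Y) = -5*Y*(-1 + Y)/2 (R(Y) = ((-1 + Y)*(-6*Y + Y))/2 = ((-1 + Y)*(-5*Y))/2 = (-5*Y*(-1 + Y))/2 = -5*Y*(-1 + Y)/2)
(-1329 - R(a(-4) - J))² = (-1329 - 5*((-21 + 7*(-4)²) - 1*0)*(1 - ((-21 + 7*(-4)²) - 1*0))/2)² = (-1329 - 5*((-21 + 7*16) + 0)*(1 - ((-21 + 7*16) + 0))/2)² = (-1329 - 5*((-21 + 112) + 0)*(1 - ((-21 + 112) + 0))/2)² = (-1329 - 5*(91 + 0)*(1 - (91 + 0))/2)² = (-1329 - 5*91*(1 - 1*91)/2)² = (-1329 - 5*91*(1 - 91)/2)² = (-1329 - 5*91*(-90)/2)² = (-1329 - 1*(-20475))² = (-1329 + 20475)² = 19146² = 366569316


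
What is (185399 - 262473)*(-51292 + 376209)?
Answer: -25042652858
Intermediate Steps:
(185399 - 262473)*(-51292 + 376209) = -77074*324917 = -25042652858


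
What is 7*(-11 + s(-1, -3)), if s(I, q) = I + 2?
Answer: -70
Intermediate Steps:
s(I, q) = 2 + I
7*(-11 + s(-1, -3)) = 7*(-11 + (2 - 1)) = 7*(-11 + 1) = 7*(-10) = -70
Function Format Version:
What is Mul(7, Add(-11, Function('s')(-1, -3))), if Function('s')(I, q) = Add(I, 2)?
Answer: -70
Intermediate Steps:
Function('s')(I, q) = Add(2, I)
Mul(7, Add(-11, Function('s')(-1, -3))) = Mul(7, Add(-11, Add(2, -1))) = Mul(7, Add(-11, 1)) = Mul(7, -10) = -70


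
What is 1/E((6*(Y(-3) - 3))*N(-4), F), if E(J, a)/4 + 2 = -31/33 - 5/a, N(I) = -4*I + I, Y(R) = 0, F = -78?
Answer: -429/4934 ≈ -0.086948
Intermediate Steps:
N(I) = -3*I
E(J, a) = -388/33 - 20/a (E(J, a) = -8 + 4*(-31/33 - 5/a) = -8 + (-124/33 - 20/a) = -388/33 - 20/a)
1/E((6*(Y(-3) - 3))*N(-4), F) = 1/(-388/33 - 20/(-78)) = 1/(-388/33 - 20*(-1/78)) = 1/(-388/33 + 10/39) = 1/(-4934/429) = -429/4934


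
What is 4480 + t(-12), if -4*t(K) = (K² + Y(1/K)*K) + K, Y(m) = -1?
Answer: 4444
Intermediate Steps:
t(K) = -K²/4 (t(K) = -((K² - K) + K)/4 = -K²/4)
4480 + t(-12) = 4480 - ¼*(-12)² = 4480 - ¼*144 = 4480 - 36 = 4444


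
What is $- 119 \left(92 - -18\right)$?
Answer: $-13090$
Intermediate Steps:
$- 119 \left(92 - -18\right) = - 119 \left(92 + 18\right) = \left(-119\right) 110 = -13090$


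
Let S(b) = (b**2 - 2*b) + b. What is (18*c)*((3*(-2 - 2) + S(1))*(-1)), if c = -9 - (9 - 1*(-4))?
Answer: -4752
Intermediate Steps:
S(b) = b**2 - b
c = -22 (c = -9 - (9 + 4) = -9 - 1*13 = -9 - 13 = -22)
(18*c)*((3*(-2 - 2) + S(1))*(-1)) = (18*(-22))*((3*(-2 - 2) + 1*(-1 + 1))*(-1)) = -396*(3*(-4) + 1*0)*(-1) = -396*(-12 + 0)*(-1) = -(-4752)*(-1) = -396*12 = -4752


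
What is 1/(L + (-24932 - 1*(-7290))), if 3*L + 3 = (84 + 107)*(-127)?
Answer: -3/77186 ≈ -3.8867e-5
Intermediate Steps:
L = -24260/3 (L = -1 + ((84 + 107)*(-127))/3 = -1 + (191*(-127))/3 = -1 + (⅓)*(-24257) = -1 - 24257/3 = -24260/3 ≈ -8086.7)
1/(L + (-24932 - 1*(-7290))) = 1/(-24260/3 + (-24932 - 1*(-7290))) = 1/(-24260/3 + (-24932 + 7290)) = 1/(-24260/3 - 17642) = 1/(-77186/3) = -3/77186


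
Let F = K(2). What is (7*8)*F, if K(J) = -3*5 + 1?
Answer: -784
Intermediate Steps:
K(J) = -14 (K(J) = -15 + 1 = -14)
F = -14
(7*8)*F = (7*8)*(-14) = 56*(-14) = -784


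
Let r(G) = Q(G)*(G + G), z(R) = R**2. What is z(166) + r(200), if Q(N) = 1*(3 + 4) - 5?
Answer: 28356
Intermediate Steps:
Q(N) = 2 (Q(N) = 1*7 - 5 = 7 - 5 = 2)
r(G) = 4*G (r(G) = 2*(G + G) = 2*(2*G) = 4*G)
z(166) + r(200) = 166**2 + 4*200 = 27556 + 800 = 28356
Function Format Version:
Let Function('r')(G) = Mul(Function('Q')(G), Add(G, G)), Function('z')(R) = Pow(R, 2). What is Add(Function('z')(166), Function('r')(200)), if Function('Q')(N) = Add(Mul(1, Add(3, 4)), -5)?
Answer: 28356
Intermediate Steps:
Function('Q')(N) = 2 (Function('Q')(N) = Add(Mul(1, 7), -5) = Add(7, -5) = 2)
Function('r')(G) = Mul(4, G) (Function('r')(G) = Mul(2, Add(G, G)) = Mul(2, Mul(2, G)) = Mul(4, G))
Add(Function('z')(166), Function('r')(200)) = Add(Pow(166, 2), Mul(4, 200)) = Add(27556, 800) = 28356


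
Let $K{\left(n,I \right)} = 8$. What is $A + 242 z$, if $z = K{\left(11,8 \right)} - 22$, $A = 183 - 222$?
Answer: $-3427$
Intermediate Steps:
$A = -39$
$z = -14$ ($z = 8 - 22 = -14$)
$A + 242 z = -39 + 242 \left(-14\right) = -39 - 3388 = -3427$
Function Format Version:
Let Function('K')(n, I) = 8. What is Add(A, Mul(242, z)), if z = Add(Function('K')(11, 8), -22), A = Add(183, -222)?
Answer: -3427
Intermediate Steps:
A = -39
z = -14 (z = Add(8, -22) = -14)
Add(A, Mul(242, z)) = Add(-39, Mul(242, -14)) = Add(-39, -3388) = -3427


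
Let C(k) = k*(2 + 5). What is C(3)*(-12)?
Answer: -252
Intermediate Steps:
C(k) = 7*k (C(k) = k*7 = 7*k)
C(3)*(-12) = (7*3)*(-12) = 21*(-12) = -252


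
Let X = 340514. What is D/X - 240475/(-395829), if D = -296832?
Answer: -17804804789/67392658053 ≈ -0.26419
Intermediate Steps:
D/X - 240475/(-395829) = -296832/340514 - 240475/(-395829) = -296832*1/340514 - 240475*(-1/395829) = -148416/170257 + 240475/395829 = -17804804789/67392658053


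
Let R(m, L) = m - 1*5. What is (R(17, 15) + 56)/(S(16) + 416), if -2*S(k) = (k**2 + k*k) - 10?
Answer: 68/165 ≈ 0.41212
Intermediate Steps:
R(m, L) = -5 + m (R(m, L) = m - 5 = -5 + m)
S(k) = 5 - k**2 (S(k) = -((k**2 + k*k) - 10)/2 = -((k**2 + k**2) - 10)/2 = -(2*k**2 - 10)/2 = -(-10 + 2*k**2)/2 = 5 - k**2)
(R(17, 15) + 56)/(S(16) + 416) = ((-5 + 17) + 56)/((5 - 1*16**2) + 416) = (12 + 56)/((5 - 1*256) + 416) = 68/((5 - 256) + 416) = 68/(-251 + 416) = 68/165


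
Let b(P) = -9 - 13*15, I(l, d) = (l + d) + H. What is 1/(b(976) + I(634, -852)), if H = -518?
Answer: -1/940 ≈ -0.0010638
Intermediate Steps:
I(l, d) = -518 + d + l (I(l, d) = (l + d) - 518 = (d + l) - 518 = -518 + d + l)
b(P) = -204 (b(P) = -9 - 195 = -204)
1/(b(976) + I(634, -852)) = 1/(-204 + (-518 - 852 + 634)) = 1/(-204 - 736) = 1/(-940) = -1/940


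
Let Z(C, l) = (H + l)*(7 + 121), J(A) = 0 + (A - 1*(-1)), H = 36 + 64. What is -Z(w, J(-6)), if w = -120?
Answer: -12160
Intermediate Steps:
H = 100
J(A) = 1 + A (J(A) = 0 + (A + 1) = 0 + (1 + A) = 1 + A)
Z(C, l) = 12800 + 128*l (Z(C, l) = (100 + l)*(7 + 121) = (100 + l)*128 = 12800 + 128*l)
-Z(w, J(-6)) = -(12800 + 128*(1 - 6)) = -(12800 + 128*(-5)) = -(12800 - 640) = -1*12160 = -12160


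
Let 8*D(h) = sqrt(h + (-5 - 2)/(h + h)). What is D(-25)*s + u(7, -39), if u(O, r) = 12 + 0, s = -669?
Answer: 12 - 669*I*sqrt(2486)/80 ≈ 12.0 - 416.95*I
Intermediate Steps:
D(h) = sqrt(h - 7/(2*h))/8 (D(h) = sqrt(h + (-5 - 2)/(h + h))/8 = sqrt(h - 7*1/(2*h))/8 = sqrt(h - 7/(2*h))/8)
u(O, r) = 12
D(-25)*s + u(7, -39) = (sqrt(-14/(-25) + 4*(-25))/16)*(-669) + 12 = (sqrt(-14*(-1/25) - 100)/16)*(-669) + 12 = (sqrt(14/25 - 100)/16)*(-669) + 12 = (sqrt(-2486/25)/16)*(-669) + 12 = ((I*sqrt(2486)/5)/16)*(-669) + 12 = (I*sqrt(2486)/80)*(-669) + 12 = -669*I*sqrt(2486)/80 + 12 = 12 - 669*I*sqrt(2486)/80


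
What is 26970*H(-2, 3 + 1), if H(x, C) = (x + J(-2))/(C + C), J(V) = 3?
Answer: 13485/4 ≈ 3371.3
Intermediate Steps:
H(x, C) = (3 + x)/(2*C) (H(x, C) = (x + 3)/(C + C) = (3 + x)/((2*C)) = (3 + x)*(1/(2*C)) = (3 + x)/(2*C))
26970*H(-2, 3 + 1) = 26970*((3 - 2)/(2*(3 + 1))) = 26970*((½)*1/4) = 26970*((½)*(¼)*1) = 26970*(⅛) = 13485/4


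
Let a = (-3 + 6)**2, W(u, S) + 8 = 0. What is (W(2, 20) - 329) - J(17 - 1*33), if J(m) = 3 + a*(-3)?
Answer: -313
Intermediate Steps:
W(u, S) = -8 (W(u, S) = -8 + 0 = -8)
a = 9 (a = 3**2 = 9)
J(m) = -24 (J(m) = 3 + 9*(-3) = 3 - 27 = -24)
(W(2, 20) - 329) - J(17 - 1*33) = (-8 - 329) - 1*(-24) = -337 + 24 = -313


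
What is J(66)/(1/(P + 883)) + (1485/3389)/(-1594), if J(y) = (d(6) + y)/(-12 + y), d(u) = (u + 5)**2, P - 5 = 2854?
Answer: 1890058605787/145855782 ≈ 12958.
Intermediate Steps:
P = 2859 (P = 5 + 2854 = 2859)
d(u) = (5 + u)**2
J(y) = (121 + y)/(-12 + y) (J(y) = ((5 + 6)**2 + y)/(-12 + y) = (11**2 + y)/(-12 + y) = (121 + y)/(-12 + y))
J(66)/(1/(P + 883)) + (1485/3389)/(-1594) = ((121 + 66)/(-12 + 66))/(1/(2859 + 883)) + (1485/3389)/(-1594) = (187/54)/(1/3742) + (1485*(1/3389))*(-1/1594) = ((1/54)*187)/(1/3742) + (1485/3389)*(-1/1594) = (187/54)*3742 - 1485/5402066 = 349877/27 - 1485/5402066 = 1890058605787/145855782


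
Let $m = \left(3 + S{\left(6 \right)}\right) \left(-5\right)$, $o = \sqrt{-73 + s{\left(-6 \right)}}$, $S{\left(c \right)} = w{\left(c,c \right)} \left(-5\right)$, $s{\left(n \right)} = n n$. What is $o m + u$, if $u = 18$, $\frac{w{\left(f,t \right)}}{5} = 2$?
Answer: $18 + 235 i \sqrt{37} \approx 18.0 + 1429.4 i$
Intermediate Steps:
$s{\left(n \right)} = n^{2}$
$w{\left(f,t \right)} = 10$ ($w{\left(f,t \right)} = 5 \cdot 2 = 10$)
$S{\left(c \right)} = -50$ ($S{\left(c \right)} = 10 \left(-5\right) = -50$)
$o = i \sqrt{37}$ ($o = \sqrt{-73 + \left(-6\right)^{2}} = \sqrt{-73 + 36} = \sqrt{-37} = i \sqrt{37} \approx 6.0828 i$)
$m = 235$ ($m = \left(3 - 50\right) \left(-5\right) = \left(-47\right) \left(-5\right) = 235$)
$o m + u = i \sqrt{37} \cdot 235 + 18 = 235 i \sqrt{37} + 18 = 18 + 235 i \sqrt{37}$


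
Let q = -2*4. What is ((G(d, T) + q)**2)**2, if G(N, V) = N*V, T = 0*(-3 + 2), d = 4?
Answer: 4096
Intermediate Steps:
T = 0 (T = 0*(-1) = 0)
q = -8
((G(d, T) + q)**2)**2 = ((4*0 - 8)**2)**2 = ((0 - 8)**2)**2 = ((-8)**2)**2 = 64**2 = 4096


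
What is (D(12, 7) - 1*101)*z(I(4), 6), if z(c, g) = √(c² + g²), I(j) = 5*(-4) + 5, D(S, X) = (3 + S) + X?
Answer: -237*√29 ≈ -1276.3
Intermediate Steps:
D(S, X) = 3 + S + X
I(j) = -15 (I(j) = -20 + 5 = -15)
(D(12, 7) - 1*101)*z(I(4), 6) = ((3 + 12 + 7) - 1*101)*√((-15)² + 6²) = (22 - 101)*√(225 + 36) = -237*√29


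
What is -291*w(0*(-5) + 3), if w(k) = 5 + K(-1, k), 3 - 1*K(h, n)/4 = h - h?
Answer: -4947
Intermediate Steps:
K(h, n) = 12 (K(h, n) = 12 - 4*(h - h) = 12 - 4*0 = 12 + 0 = 12)
w(k) = 17 (w(k) = 5 + 12 = 17)
-291*w(0*(-5) + 3) = -291*17 = -4947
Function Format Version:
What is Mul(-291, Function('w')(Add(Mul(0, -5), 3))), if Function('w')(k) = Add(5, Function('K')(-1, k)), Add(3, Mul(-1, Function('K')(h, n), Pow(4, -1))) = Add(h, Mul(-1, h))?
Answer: -4947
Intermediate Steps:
Function('K')(h, n) = 12 (Function('K')(h, n) = Add(12, Mul(-4, Add(h, Mul(-1, h)))) = Add(12, Mul(-4, 0)) = Add(12, 0) = 12)
Function('w')(k) = 17 (Function('w')(k) = Add(5, 12) = 17)
Mul(-291, Function('w')(Add(Mul(0, -5), 3))) = Mul(-291, 17) = -4947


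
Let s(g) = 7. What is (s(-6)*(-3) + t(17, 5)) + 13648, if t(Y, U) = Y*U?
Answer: 13712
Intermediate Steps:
t(Y, U) = U*Y
(s(-6)*(-3) + t(17, 5)) + 13648 = (7*(-3) + 5*17) + 13648 = (-21 + 85) + 13648 = 64 + 13648 = 13712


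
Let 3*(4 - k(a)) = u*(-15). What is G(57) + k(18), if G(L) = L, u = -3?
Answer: 46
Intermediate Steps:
k(a) = -11 (k(a) = 4 - (-1)*(-15) = 4 - ⅓*45 = 4 - 15 = -11)
G(57) + k(18) = 57 - 11 = 46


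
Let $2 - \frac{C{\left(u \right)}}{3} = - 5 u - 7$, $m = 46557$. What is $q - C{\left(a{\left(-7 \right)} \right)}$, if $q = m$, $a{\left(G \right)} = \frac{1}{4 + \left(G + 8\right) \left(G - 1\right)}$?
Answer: $\frac{186135}{4} \approx 46534.0$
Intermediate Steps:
$a{\left(G \right)} = \frac{1}{4 + \left(-1 + G\right) \left(8 + G\right)}$ ($a{\left(G \right)} = \frac{1}{4 + \left(8 + G\right) \left(-1 + G\right)} = \frac{1}{4 + \left(-1 + G\right) \left(8 + G\right)}$)
$C{\left(u \right)} = 27 + 15 u$ ($C{\left(u \right)} = 6 - 3 \left(- 5 u - 7\right) = 6 - 3 \left(-7 - 5 u\right) = 6 + \left(21 + 15 u\right) = 27 + 15 u$)
$q = 46557$
$q - C{\left(a{\left(-7 \right)} \right)} = 46557 - \left(27 + \frac{15}{-4 + \left(-7\right)^{2} + 7 \left(-7\right)}\right) = 46557 - \left(27 + \frac{15}{-4 + 49 - 49}\right) = 46557 - \left(27 + \frac{15}{-4}\right) = 46557 - \left(27 + 15 \left(- \frac{1}{4}\right)\right) = 46557 - \left(27 - \frac{15}{4}\right) = 46557 - \frac{93}{4} = \frac{186135}{4}$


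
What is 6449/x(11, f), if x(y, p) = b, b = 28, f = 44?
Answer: 6449/28 ≈ 230.32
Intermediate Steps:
x(y, p) = 28
6449/x(11, f) = 6449/28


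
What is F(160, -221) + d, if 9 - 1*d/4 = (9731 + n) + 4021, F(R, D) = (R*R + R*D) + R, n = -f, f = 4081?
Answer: -48248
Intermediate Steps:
n = -4081 (n = -1*4081 = -4081)
F(R, D) = R + R² + D*R (F(R, D) = (R² + D*R) + R = R + R² + D*R)
d = -38648 (d = 36 - 4*((9731 - 4081) + 4021) = 36 - 4*(5650 + 4021) = 36 - 4*9671 = 36 - 38684 = -38648)
F(160, -221) + d = 160*(1 - 221 + 160) - 38648 = 160*(-60) - 38648 = -9600 - 38648 = -48248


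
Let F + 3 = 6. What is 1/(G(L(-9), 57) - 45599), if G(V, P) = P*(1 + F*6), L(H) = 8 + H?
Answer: -1/44516 ≈ -2.2464e-5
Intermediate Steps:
F = 3 (F = -3 + 6 = 3)
G(V, P) = 19*P (G(V, P) = P*(1 + 3*6) = P*(1 + 18) = P*19 = 19*P)
1/(G(L(-9), 57) - 45599) = 1/(19*57 - 45599) = 1/(1083 - 45599) = 1/(-44516) = -1/44516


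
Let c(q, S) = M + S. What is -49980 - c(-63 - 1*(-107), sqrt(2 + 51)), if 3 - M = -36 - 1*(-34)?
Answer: -49985 - sqrt(53) ≈ -49992.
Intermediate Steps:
M = 5 (M = 3 - (-36 - 1*(-34)) = 3 - (-36 + 34) = 3 - 1*(-2) = 3 + 2 = 5)
c(q, S) = 5 + S
-49980 - c(-63 - 1*(-107), sqrt(2 + 51)) = -49980 - (5 + sqrt(2 + 51)) = -49980 - (5 + sqrt(53)) = -49980 + (-5 - sqrt(53)) = -49985 - sqrt(53)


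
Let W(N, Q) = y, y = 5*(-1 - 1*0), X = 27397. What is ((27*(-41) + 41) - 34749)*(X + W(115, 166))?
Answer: -981044480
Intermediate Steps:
y = -5 (y = 5*(-1 + 0) = 5*(-1) = -5)
W(N, Q) = -5
((27*(-41) + 41) - 34749)*(X + W(115, 166)) = ((27*(-41) + 41) - 34749)*(27397 - 5) = ((-1107 + 41) - 34749)*27392 = (-1066 - 34749)*27392 = -35815*27392 = -981044480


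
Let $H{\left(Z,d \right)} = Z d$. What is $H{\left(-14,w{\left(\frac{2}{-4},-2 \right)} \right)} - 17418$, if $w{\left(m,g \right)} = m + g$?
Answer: $-17383$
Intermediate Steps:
$w{\left(m,g \right)} = g + m$
$H{\left(-14,w{\left(\frac{2}{-4},-2 \right)} \right)} - 17418 = - 14 \left(-2 + \frac{2}{-4}\right) - 17418 = - 14 \left(-2 + 2 \left(- \frac{1}{4}\right)\right) - 17418 = - 14 \left(-2 - \frac{1}{2}\right) - 17418 = \left(-14\right) \left(- \frac{5}{2}\right) - 17418 = 35 - 17418 = -17383$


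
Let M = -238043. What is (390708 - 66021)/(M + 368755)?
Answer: 324687/130712 ≈ 2.4840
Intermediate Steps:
(390708 - 66021)/(M + 368755) = (390708 - 66021)/(-238043 + 368755) = 324687/130712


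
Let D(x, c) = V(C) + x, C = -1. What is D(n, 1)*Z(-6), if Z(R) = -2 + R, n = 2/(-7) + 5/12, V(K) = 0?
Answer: -22/21 ≈ -1.0476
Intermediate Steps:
n = 11/84 (n = 2*(-⅐) + 5*(1/12) = -2/7 + 5/12 = 11/84 ≈ 0.13095)
D(x, c) = x (D(x, c) = 0 + x = x)
D(n, 1)*Z(-6) = 11*(-2 - 6)/84 = (11/84)*(-8) = -22/21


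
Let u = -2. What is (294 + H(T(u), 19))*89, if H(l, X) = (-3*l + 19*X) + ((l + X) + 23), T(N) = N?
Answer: 62389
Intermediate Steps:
H(l, X) = 23 - 2*l + 20*X (H(l, X) = (-3*l + 19*X) + ((X + l) + 23) = (-3*l + 19*X) + (23 + X + l) = 23 - 2*l + 20*X)
(294 + H(T(u), 19))*89 = (294 + (23 - 2*(-2) + 20*19))*89 = (294 + (23 + 4 + 380))*89 = (294 + 407)*89 = 701*89 = 62389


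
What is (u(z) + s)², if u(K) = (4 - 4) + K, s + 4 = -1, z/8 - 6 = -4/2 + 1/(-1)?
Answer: 361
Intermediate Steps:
z = 24 (z = 48 + 8*(-4/2 + 1/(-1)) = 48 + 8*(-4*½ + 1*(-1)) = 48 + 8*(-2 - 1) = 48 + 8*(-3) = 48 - 24 = 24)
s = -5 (s = -4 - 1 = -5)
u(K) = K (u(K) = 0 + K = K)
(u(z) + s)² = (24 - 5)² = 19² = 361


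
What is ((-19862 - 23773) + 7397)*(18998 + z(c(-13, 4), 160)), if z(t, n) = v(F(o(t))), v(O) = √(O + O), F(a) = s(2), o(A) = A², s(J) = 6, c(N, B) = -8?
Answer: -688449524 - 72476*√3 ≈ -6.8858e+8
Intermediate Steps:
F(a) = 6
v(O) = √2*√O (v(O) = √(2*O) = √2*√O)
z(t, n) = 2*√3 (z(t, n) = √2*√6 = 2*√3)
((-19862 - 23773) + 7397)*(18998 + z(c(-13, 4), 160)) = ((-19862 - 23773) + 7397)*(18998 + 2*√3) = (-43635 + 7397)*(18998 + 2*√3) = -36238*(18998 + 2*√3) = -688449524 - 72476*√3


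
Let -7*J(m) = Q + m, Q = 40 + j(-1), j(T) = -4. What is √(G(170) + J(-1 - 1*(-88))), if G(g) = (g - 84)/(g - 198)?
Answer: 17*I*√14/14 ≈ 4.5434*I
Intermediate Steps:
Q = 36 (Q = 40 - 4 = 36)
J(m) = -36/7 - m/7 (J(m) = -(36 + m)/7 = -36/7 - m/7)
G(g) = (-84 + g)/(-198 + g)
√(G(170) + J(-1 - 1*(-88))) = √((-84 + 170)/(-198 + 170) + (-36/7 - (-1 - 1*(-88))/7)) = √(86/(-28) + (-36/7 - (-1 + 88)/7)) = √(-1/28*86 + (-36/7 - ⅐*87)) = √(-43/14 + (-36/7 - 87/7)) = √(-43/14 - 123/7) = √(-289/14) = 17*I*√14/14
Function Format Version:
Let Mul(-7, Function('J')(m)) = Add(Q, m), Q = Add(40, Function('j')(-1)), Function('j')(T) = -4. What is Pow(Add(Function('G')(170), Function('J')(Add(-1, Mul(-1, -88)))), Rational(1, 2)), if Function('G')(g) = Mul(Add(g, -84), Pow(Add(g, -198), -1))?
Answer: Mul(Rational(17, 14), I, Pow(14, Rational(1, 2))) ≈ Mul(4.5434, I)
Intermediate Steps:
Q = 36 (Q = Add(40, -4) = 36)
Function('J')(m) = Add(Rational(-36, 7), Mul(Rational(-1, 7), m)) (Function('J')(m) = Mul(Rational(-1, 7), Add(36, m)) = Add(Rational(-36, 7), Mul(Rational(-1, 7), m)))
Function('G')(g) = Mul(Pow(Add(-198, g), -1), Add(-84, g)) (Function('G')(g) = Mul(Add(-84, g), Pow(Add(-198, g), -1)) = Mul(Pow(Add(-198, g), -1), Add(-84, g)))
Pow(Add(Function('G')(170), Function('J')(Add(-1, Mul(-1, -88)))), Rational(1, 2)) = Pow(Add(Mul(Pow(Add(-198, 170), -1), Add(-84, 170)), Add(Rational(-36, 7), Mul(Rational(-1, 7), Add(-1, Mul(-1, -88))))), Rational(1, 2)) = Pow(Add(Mul(Pow(-28, -1), 86), Add(Rational(-36, 7), Mul(Rational(-1, 7), Add(-1, 88)))), Rational(1, 2)) = Pow(Add(Mul(Rational(-1, 28), 86), Add(Rational(-36, 7), Mul(Rational(-1, 7), 87))), Rational(1, 2)) = Pow(Add(Rational(-43, 14), Add(Rational(-36, 7), Rational(-87, 7))), Rational(1, 2)) = Pow(Add(Rational(-43, 14), Rational(-123, 7)), Rational(1, 2)) = Pow(Rational(-289, 14), Rational(1, 2)) = Mul(Rational(17, 14), I, Pow(14, Rational(1, 2)))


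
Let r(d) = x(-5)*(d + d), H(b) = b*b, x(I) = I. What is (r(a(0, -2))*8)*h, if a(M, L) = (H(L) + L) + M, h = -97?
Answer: 15520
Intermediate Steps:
H(b) = b²
a(M, L) = L + M + L² (a(M, L) = (L² + L) + M = (L + L²) + M = L + M + L²)
r(d) = -10*d (r(d) = -5*(d + d) = -10*d)
(r(a(0, -2))*8)*h = (-10*(-2 + 0 + (-2)²)*8)*(-97) = (-10*(-2 + 0 + 4)*8)*(-97) = (-10*2*8)*(-97) = -20*8*(-97) = -160*(-97) = 15520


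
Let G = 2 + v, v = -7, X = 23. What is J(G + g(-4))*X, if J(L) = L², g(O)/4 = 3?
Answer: 1127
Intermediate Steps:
g(O) = 12 (g(O) = 4*3 = 12)
G = -5 (G = 2 - 7 = -5)
J(G + g(-4))*X = (-5 + 12)²*23 = 7²*23 = 49*23 = 1127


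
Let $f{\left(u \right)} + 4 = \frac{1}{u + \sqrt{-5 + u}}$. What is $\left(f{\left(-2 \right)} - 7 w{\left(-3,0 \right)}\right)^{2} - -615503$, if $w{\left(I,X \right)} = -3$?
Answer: $\frac{- 1847443 i + 2463134 \sqrt{7}}{- 3 i + 4 \sqrt{7}} \approx 6.1579 \cdot 10^{5} - 8.0902 i$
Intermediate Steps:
$f{\left(u \right)} = -4 + \frac{1}{u + \sqrt{-5 + u}}$
$\left(f{\left(-2 \right)} - 7 w{\left(-3,0 \right)}\right)^{2} - -615503 = \left(\frac{1 - -8 - 4 \sqrt{-5 - 2}}{-2 + \sqrt{-5 - 2}} - -21\right)^{2} - -615503 = \left(\frac{1 + 8 - 4 \sqrt{-7}}{-2 + \sqrt{-7}} + 21\right)^{2} + 615503 = \left(\frac{1 + 8 - 4 i \sqrt{7}}{-2 + i \sqrt{7}} + 21\right)^{2} + 615503 = \left(\frac{9 - 4 i \sqrt{7}}{-2 + i \sqrt{7}} + 21\right)^{2} + 615503 = \left(21 + \frac{9 - 4 i \sqrt{7}}{-2 + i \sqrt{7}}\right)^{2} + 615503 = 615503 + \left(21 + \frac{9 - 4 i \sqrt{7}}{-2 + i \sqrt{7}}\right)^{2}$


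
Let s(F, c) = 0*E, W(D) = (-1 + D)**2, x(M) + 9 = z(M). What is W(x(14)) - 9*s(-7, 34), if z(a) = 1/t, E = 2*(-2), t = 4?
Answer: 1521/16 ≈ 95.063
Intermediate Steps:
E = -4
z(a) = 1/4
x(M) = -35/4 (x(M) = -9 + 1/4 = -35/4)
s(F, c) = 0 (s(F, c) = 0*(-4) = 0)
W(x(14)) - 9*s(-7, 34) = (-1 - 35/4)**2 - 9*0 = (-39/4)**2 - 1*0 = 1521/16 + 0 = 1521/16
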